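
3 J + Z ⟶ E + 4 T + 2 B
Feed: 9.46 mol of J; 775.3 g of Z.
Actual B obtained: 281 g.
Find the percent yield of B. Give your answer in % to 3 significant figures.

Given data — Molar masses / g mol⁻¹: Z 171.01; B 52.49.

n(J) = 9.460 mol
n(Z) = 775.3 / 171.01 = 4.534 mol
n/ν for J = 9.460/3 = 3.153
n/ν for Z = 4.534/1 = 4.534
Smallest n/ν is J → limiting reagent.
theoretical n(B) = (2/3) × 9.460 = 6.307 mol → 331.1 g
% yield = 281 / 331.1 × 100 = 84.87 %

84.9 %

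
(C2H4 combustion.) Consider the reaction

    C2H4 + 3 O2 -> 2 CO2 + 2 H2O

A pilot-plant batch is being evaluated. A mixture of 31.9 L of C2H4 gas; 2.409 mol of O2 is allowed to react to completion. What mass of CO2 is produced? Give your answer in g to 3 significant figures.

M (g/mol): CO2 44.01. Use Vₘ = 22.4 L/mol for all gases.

70.7 g

n(C2H4) = 31.90 / 22.4 = 1.424 mol
n(O2) = 2.409 mol
n/ν for C2H4 = 1.424/1 = 1.424
n/ν for O2 = 2.409/3 = 0.8030
Smallest n/ν is O2 → limiting reagent.
n(CO2) = (2/3) × 2.409 = 1.606 mol
mass = 1.606 × 44.01 = 70.68 g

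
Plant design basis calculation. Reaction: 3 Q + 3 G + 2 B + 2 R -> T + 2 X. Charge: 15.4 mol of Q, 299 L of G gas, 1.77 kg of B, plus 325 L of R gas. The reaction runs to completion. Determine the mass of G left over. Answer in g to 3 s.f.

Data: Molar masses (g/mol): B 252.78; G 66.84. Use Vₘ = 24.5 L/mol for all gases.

114 g

n(Q) = 15.40 mol
n(G) = 299.0 / 24.5 = 12.20 mol
n(B) = 1.770×1000 / 252.78 = 7.002 mol
n(R) = 325.0 / 24.5 = 13.27 mol
n/ν for Q = 15.40/3 = 5.133
n/ν for G = 12.20/3 = 4.067
n/ν for B = 7.002/2 = 3.501
n/ν for R = 13.27/2 = 6.635
Smallest n/ν is B → limiting reagent.
G consumed = (3/2) × 7.002 = 10.50 mol
G remaining = 12.20 − 10.50 = 1.700 mol
mass = 1.700 × 66.84 = 113.6 g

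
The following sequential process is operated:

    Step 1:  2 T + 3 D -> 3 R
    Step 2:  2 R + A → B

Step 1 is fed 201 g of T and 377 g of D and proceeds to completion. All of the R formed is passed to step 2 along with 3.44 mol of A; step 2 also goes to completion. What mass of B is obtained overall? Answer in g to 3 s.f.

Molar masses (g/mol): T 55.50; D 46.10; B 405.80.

Step 1:
n(T) = 201.0 / 55.50 = 3.622 mol
n(D) = 377.0 / 46.10 = 8.178 mol
n/ν for T = 3.622/2 = 1.811
n/ν for D = 8.178/3 = 2.726
Smallest n/ν is T → limiting reagent.
n(R) produced = (3/2) × 3.622 = 5.433 mol
Step 2:
n(R) available = 5.433 mol
n(A) = 3.440 mol
n/ν for R = 5.433/2 = 2.717
n/ν for A = 3.440/1 = 3.440
Smallest n/ν is R → limiting reagent.
n(B) = (1/2) × 5.433 = 2.717 mol
mass = 2.717 × 405.80 = 1103 g

1100 g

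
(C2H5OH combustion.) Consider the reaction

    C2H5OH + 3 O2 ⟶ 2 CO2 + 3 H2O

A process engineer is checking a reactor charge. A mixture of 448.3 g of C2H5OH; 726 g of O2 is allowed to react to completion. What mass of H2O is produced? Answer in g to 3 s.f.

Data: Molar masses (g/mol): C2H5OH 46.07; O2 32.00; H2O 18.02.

n(C2H5OH) = 448.3 / 46.07 = 9.731 mol
n(O2) = 726.0 / 32.00 = 22.69 mol
n/ν → C2H5OH: 9.731, O2: 7.563; O2 is limiting.
n(H2O) = (3/3) × 22.69 = 22.69 mol
mass = 22.69 × 18.02 = 408.9 g

409 g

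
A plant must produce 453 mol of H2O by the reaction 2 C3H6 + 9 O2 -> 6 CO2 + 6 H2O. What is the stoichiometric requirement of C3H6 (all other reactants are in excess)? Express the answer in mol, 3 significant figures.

151 mol

n(H2O) = 453.0 mol
n(C3H6) = (2/6) × 453.0 = 151.0 mol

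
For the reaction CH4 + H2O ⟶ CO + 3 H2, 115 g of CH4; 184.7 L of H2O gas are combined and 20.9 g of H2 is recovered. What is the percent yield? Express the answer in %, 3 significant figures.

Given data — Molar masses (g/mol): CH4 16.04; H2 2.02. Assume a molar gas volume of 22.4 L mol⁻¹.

n(CH4) = 115.0 / 16.04 = 7.170 mol
n(H2O) = 184.7 / 22.4 = 8.246 mol
n/ν for CH4 = 7.170/1 = 7.170
n/ν for H2O = 8.246/1 = 8.246
Smallest n/ν is CH4 → limiting reagent.
theoretical n(H2) = (3/1) × 7.170 = 21.51 mol → 43.45 g
% yield = 20.9 / 43.45 × 100 = 48.10 %

48.1 %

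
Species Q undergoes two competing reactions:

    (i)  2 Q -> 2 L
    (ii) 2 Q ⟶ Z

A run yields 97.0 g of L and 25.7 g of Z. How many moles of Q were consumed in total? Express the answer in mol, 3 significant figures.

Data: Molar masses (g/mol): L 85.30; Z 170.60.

n(L) = 97.0 / 85.30 = 1.137 mol
n(Z) = 25.7 / 170.60 = 0.1506 mol
n(Q) via (i) = (2/2)×1.137 = 1.137 mol
n(Q) via (ii) = (2/1)×0.1506 = 0.3012 mol
total n(Q) = 1.137 + 0.3012 = 1.438 mol

1.44 mol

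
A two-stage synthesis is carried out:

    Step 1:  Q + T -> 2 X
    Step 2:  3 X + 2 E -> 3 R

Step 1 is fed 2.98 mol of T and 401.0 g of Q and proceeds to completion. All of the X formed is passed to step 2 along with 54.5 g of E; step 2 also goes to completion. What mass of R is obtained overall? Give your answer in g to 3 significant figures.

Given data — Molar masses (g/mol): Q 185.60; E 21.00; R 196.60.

Step 1:
n(T) = 2.980 mol
n(Q) = 401.0 / 185.60 = 2.161 mol
n/ν for T = 2.980/1 = 2.980
n/ν for Q = 2.161/1 = 2.161
Smallest n/ν is Q → limiting reagent.
n(X) produced = (2/1) × 2.161 = 4.322 mol
Step 2:
n(X) available = 4.322 mol
n(E) = 54.50 / 21.00 = 2.595 mol
n/ν for X = 4.322/3 = 1.441
n/ν for E = 2.595/2 = 1.298
Smallest n/ν is E → limiting reagent.
n(R) = (3/2) × 2.595 = 3.893 mol
mass = 3.893 × 196.60 = 765.4 g

765 g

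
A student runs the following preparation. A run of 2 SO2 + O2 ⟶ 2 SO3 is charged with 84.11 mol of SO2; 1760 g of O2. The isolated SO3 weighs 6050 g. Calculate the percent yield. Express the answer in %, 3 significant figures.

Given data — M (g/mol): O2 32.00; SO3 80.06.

89.8 %

n(SO2) = 84.11 mol
n(O2) = 1760 / 32.00 = 55.00 mol
n/ν for SO2 = 84.11/2 = 42.06
n/ν for O2 = 55.00/1 = 55.00
Smallest n/ν is SO2 → limiting reagent.
theoretical n(SO3) = (2/2) × 84.11 = 84.11 mol → 6734 g
% yield = 6050 / 6734 × 100 = 89.84 %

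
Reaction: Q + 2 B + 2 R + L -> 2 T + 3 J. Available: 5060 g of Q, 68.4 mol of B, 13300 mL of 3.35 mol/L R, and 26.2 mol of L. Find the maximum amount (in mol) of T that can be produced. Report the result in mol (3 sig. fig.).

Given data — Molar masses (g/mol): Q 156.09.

n(Q) = 5060 / 156.09 = 32.42 mol
n(B) = 68.40 mol
n(R) = 3.35 × 13300/1000 = 44.56 mol
n(L) = 26.20 mol
n/ν → Q: 32.42, B: 34.20, R: 22.28, L: 26.20; R is limiting.
n(T) = (2/2) × 44.56 = 44.56 mol

44.6 mol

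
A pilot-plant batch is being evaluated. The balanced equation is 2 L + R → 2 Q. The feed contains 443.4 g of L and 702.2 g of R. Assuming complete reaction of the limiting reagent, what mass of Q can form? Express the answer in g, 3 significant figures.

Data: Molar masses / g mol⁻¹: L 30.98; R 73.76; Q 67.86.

971 g

n(L) = 443.4 / 30.98 = 14.31 mol
n(R) = 702.2 / 73.76 = 9.520 mol
n/ν for L = 14.31/2 = 7.155
n/ν for R = 9.520/1 = 9.520
Smallest n/ν is L → limiting reagent.
n(Q) = (2/2) × 14.31 = 14.31 mol
mass = 14.31 × 67.86 = 971.1 g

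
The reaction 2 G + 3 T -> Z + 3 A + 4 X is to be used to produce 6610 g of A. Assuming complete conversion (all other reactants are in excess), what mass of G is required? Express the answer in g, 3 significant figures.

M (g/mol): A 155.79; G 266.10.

7530 g

n(A) = 6610 / 155.79 = 42.43 mol
n(G) = (2/3) × 42.43 = 28.29 mol
mass = 28.29 × 266.10 = 7528 g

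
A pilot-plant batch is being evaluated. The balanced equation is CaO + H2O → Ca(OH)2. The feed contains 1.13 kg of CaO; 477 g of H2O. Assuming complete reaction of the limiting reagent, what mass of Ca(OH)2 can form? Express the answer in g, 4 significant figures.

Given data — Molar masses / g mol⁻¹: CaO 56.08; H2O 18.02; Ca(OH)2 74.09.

1493 g

n(CaO) = 1.130×1000 / 56.08 = 20.15 mol
n(H2O) = 477.0 / 18.02 = 26.47 mol
n/ν → CaO: 20.15, H2O: 26.47; CaO is limiting.
n(Ca(OH)2) = (1/1) × 20.15 = 20.15 mol
mass = 20.15 × 74.09 = 1493 g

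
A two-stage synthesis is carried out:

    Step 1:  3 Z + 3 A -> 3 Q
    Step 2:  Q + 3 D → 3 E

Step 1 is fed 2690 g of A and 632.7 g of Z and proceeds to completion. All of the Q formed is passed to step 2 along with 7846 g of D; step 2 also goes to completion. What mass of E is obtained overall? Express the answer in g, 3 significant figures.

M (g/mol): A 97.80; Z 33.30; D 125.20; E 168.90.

9630 g

Step 1:
n(A) = 2690 / 97.80 = 27.51 mol
n(Z) = 632.7 / 33.30 = 19.00 mol
n/ν for A = 27.51/3 = 9.170
n/ν for Z = 19.00/3 = 6.333
Smallest n/ν is Z → limiting reagent.
n(Q) produced = (3/3) × 19.00 = 19.00 mol
Step 2:
n(Q) available = 19.00 mol
n(D) = 7846 / 125.20 = 62.67 mol
n/ν for Q = 19.00/1 = 19.00
n/ν for D = 62.67/3 = 20.89
Smallest n/ν is Q → limiting reagent.
n(E) = (3/1) × 19.00 = 57.00 mol
mass = 57.00 × 168.90 = 9627 g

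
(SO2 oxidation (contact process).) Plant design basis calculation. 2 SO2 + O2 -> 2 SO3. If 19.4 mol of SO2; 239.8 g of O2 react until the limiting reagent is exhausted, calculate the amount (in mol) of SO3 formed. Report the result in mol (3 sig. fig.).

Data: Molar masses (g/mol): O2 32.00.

n(SO2) = 19.40 mol
n(O2) = 239.8 / 32.00 = 7.494 mol
n/ν for SO2 = 19.40/2 = 9.700
n/ν for O2 = 7.494/1 = 7.494
Smallest n/ν is O2 → limiting reagent.
n(SO3) = (2/1) × 7.494 = 14.99 mol

15.0 mol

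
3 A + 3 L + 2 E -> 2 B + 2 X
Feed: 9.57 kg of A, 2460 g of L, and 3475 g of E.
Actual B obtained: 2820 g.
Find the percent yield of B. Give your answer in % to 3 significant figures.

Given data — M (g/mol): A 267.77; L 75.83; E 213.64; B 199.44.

n(A) = 9.570×1000 / 267.77 = 35.74 mol
n(L) = 2460 / 75.83 = 32.44 mol
n(E) = 3475 / 213.64 = 16.27 mol
n/ν → A: 11.91, L: 10.81, E: 8.135; E is limiting.
theoretical n(B) = (2/2) × 16.27 = 16.27 mol → 3245 g
% yield = 2820 / 3245 × 100 = 86.90 %

86.9 %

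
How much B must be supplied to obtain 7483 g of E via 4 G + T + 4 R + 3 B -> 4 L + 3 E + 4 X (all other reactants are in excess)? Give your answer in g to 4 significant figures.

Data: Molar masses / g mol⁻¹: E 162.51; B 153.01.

7046 g

n(E) = 7483 / 162.51 = 46.05 mol
n(B) = (3/3) × 46.05 = 46.05 mol
mass = 46.05 × 153.01 = 7046 g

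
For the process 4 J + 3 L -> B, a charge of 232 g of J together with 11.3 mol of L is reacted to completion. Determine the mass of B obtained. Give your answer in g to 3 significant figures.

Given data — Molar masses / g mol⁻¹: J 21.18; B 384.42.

n(J) = 232.0 / 21.18 = 10.95 mol
n(L) = 11.30 mol
n/ν → J: 2.738, L: 3.767; J is limiting.
n(B) = (1/4) × 10.95 = 2.738 mol
mass = 2.738 × 384.42 = 1053 g

1050 g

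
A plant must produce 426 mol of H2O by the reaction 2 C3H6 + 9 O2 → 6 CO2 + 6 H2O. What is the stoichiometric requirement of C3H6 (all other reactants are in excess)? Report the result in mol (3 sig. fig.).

n(H2O) = 426.0 mol
n(C3H6) = (2/6) × 426.0 = 142.0 mol

142 mol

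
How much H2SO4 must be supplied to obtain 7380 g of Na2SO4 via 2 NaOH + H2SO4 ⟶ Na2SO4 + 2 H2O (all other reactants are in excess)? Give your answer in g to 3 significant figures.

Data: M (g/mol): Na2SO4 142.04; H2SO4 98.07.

n(Na2SO4) = 7380 / 142.04 = 51.96 mol
n(H2SO4) = (1/1) × 51.96 = 51.96 mol
mass = 51.96 × 98.07 = 5096 g

5100 g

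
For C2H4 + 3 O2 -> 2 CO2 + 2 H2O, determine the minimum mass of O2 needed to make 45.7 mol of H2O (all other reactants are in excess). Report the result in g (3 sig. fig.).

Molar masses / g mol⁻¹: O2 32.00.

n(H2O) = 45.70 mol
n(O2) = (3/2) × 45.70 = 68.55 mol
mass = 68.55 × 32.00 = 2194 g

2190 g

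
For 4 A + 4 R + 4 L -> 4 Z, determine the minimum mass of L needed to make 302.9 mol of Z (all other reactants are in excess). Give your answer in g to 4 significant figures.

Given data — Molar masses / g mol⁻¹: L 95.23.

28850 g

n(Z) = 302.9 mol
n(L) = (4/4) × 302.9 = 302.9 mol
mass = 302.9 × 95.23 = 28850 g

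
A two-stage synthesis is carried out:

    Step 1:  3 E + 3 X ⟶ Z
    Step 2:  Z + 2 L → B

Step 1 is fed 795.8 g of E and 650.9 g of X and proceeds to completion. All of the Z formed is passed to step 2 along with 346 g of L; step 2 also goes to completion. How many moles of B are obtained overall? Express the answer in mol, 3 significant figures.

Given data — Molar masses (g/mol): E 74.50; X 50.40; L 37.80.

3.56 mol

Step 1:
n(E) = 795.8 / 74.50 = 10.68 mol
n(X) = 650.9 / 50.40 = 12.91 mol
n/ν for E = 10.68/3 = 3.560
n/ν for X = 12.91/3 = 4.303
Smallest n/ν is E → limiting reagent.
n(Z) produced = (1/3) × 10.68 = 3.560 mol
Step 2:
n(Z) available = 3.560 mol
n(L) = 346.0 / 37.80 = 9.153 mol
n/ν for Z = 3.560/1 = 3.560
n/ν for L = 9.153/2 = 4.577
Smallest n/ν is Z → limiting reagent.
n(B) = (1/1) × 3.560 = 3.560 mol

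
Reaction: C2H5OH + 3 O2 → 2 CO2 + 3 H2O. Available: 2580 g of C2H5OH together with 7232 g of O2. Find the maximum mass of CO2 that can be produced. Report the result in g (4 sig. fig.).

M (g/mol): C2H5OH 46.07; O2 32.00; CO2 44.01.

n(C2H5OH) = 2580 / 46.07 = 56.00 mol
n(O2) = 7232 / 32.00 = 226.0 mol
n/ν for C2H5OH = 56.00/1 = 56.00
n/ν for O2 = 226.0/3 = 75.33
Smallest n/ν is C2H5OH → limiting reagent.
n(CO2) = (2/1) × 56.00 = 112.0 mol
mass = 112.0 × 44.01 = 4929 g

4929 g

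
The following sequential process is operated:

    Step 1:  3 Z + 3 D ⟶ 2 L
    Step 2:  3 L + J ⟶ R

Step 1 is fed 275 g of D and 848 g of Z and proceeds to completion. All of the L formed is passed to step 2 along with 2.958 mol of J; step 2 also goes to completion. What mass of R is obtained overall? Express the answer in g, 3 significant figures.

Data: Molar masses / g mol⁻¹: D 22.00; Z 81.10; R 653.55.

Step 1:
n(D) = 275.0 / 22.00 = 12.50 mol
n(Z) = 848.0 / 81.10 = 10.46 mol
n/ν → D: 4.167, Z: 3.487; Z is limiting.
n(L) produced = (2/3) × 10.46 = 6.973 mol
Step 2:
n(L) available = 6.973 mol
n(J) = 2.958 mol
n/ν → L: 2.324, J: 2.958; L is limiting.
n(R) = (1/3) × 6.973 = 2.324 mol
mass = 2.324 × 653.55 = 1519 g

1520 g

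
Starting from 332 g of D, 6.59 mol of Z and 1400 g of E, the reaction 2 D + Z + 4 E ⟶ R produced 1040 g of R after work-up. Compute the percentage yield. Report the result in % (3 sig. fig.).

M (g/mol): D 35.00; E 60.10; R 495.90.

n(D) = 332.0 / 35.00 = 9.486 mol
n(Z) = 6.590 mol
n(E) = 1400 / 60.10 = 23.29 mol
n/ν for D = 9.486/2 = 4.743
n/ν for Z = 6.590/1 = 6.590
n/ν for E = 23.29/4 = 5.823
Smallest n/ν is D → limiting reagent.
theoretical n(R) = (1/2) × 9.486 = 4.743 mol → 2352 g
% yield = 1040 / 2352 × 100 = 44.22 %

44.2 %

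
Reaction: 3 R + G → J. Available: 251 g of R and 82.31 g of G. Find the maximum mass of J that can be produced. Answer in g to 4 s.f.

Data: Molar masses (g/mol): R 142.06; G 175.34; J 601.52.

282.4 g

n(R) = 251.0 / 142.06 = 1.767 mol
n(G) = 82.31 / 175.34 = 0.4694 mol
n/ν → R: 0.5890, G: 0.4694; G is limiting.
n(J) = (1/1) × 0.4694 = 0.4694 mol
mass = 0.4694 × 601.52 = 282.4 g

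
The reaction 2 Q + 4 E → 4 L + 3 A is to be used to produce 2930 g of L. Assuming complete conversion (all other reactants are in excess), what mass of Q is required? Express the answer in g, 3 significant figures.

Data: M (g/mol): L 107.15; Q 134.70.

1840 g

n(L) = 2930 / 107.15 = 27.34 mol
n(Q) = (2/4) × 27.34 = 13.67 mol
mass = 13.67 × 134.70 = 1841 g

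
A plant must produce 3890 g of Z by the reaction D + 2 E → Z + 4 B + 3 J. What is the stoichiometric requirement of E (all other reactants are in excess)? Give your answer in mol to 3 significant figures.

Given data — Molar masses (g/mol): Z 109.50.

n(Z) = 3890 / 109.50 = 35.53 mol
n(E) = (2/1) × 35.53 = 71.06 mol

71.1 mol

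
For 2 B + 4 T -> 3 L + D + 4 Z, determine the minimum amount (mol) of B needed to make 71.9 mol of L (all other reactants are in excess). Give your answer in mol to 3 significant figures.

n(L) = 71.90 mol
n(B) = (2/3) × 71.90 = 47.93 mol

47.9 mol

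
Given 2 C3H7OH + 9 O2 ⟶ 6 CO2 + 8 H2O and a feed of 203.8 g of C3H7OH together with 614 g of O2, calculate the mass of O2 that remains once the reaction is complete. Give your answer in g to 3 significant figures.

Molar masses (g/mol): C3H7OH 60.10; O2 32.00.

126 g

n(C3H7OH) = 203.8 / 60.10 = 3.391 mol
n(O2) = 614.0 / 32.00 = 19.19 mol
n/ν → C3H7OH: 1.696, O2: 2.132; C3H7OH is limiting.
O2 consumed = (9/2) × 3.391 = 15.26 mol
O2 remaining = 19.19 − 15.26 = 3.930 mol
mass = 3.930 × 32.00 = 125.8 g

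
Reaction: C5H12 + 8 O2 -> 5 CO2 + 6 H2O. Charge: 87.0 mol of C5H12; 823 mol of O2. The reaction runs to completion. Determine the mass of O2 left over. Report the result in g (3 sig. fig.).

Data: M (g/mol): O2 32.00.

n(C5H12) = 87.00 mol
n(O2) = 823.0 mol
n/ν for C5H12 = 87.00/1 = 87.00
n/ν for O2 = 823.0/8 = 102.9
Smallest n/ν is C5H12 → limiting reagent.
O2 consumed = (8/1) × 87.00 = 696.0 mol
O2 remaining = 823.0 − 696.0 = 127.0 mol
mass = 127.0 × 32.00 = 4064 g

4060 g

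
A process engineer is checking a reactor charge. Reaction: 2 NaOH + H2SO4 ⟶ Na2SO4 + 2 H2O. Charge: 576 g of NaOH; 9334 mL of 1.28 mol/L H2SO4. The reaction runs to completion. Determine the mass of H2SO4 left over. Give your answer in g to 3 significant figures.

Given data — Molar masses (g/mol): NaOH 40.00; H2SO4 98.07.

n(NaOH) = 576.0 / 40.00 = 14.40 mol
n(H2SO4) = 1.28 × 9334/1000 = 11.95 mol
n/ν for NaOH = 14.40/2 = 7.200
n/ν for H2SO4 = 11.95/1 = 11.95
Smallest n/ν is NaOH → limiting reagent.
H2SO4 consumed = (1/2) × 14.40 = 7.200 mol
H2SO4 remaining = 11.95 − 7.200 = 4.750 mol
mass = 4.750 × 98.07 = 465.8 g

466 g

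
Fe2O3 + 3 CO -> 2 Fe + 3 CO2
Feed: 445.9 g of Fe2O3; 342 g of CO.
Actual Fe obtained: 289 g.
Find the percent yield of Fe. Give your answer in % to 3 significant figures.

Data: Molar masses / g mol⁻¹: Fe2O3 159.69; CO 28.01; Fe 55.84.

n(Fe2O3) = 445.9 / 159.69 = 2.792 mol
n(CO) = 342.0 / 28.01 = 12.21 mol
n/ν for Fe2O3 = 2.792/1 = 2.792
n/ν for CO = 12.21/3 = 4.070
Smallest n/ν is Fe2O3 → limiting reagent.
theoretical n(Fe) = (2/1) × 2.792 = 5.584 mol → 311.8 g
% yield = 289 / 311.8 × 100 = 92.69 %

92.7 %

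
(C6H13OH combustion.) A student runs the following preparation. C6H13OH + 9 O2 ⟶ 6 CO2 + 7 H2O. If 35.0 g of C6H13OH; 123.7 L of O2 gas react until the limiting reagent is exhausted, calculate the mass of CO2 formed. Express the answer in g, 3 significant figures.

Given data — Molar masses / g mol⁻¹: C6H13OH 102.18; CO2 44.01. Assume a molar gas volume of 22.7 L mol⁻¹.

n(C6H13OH) = 35.00 / 102.18 = 0.3425 mol
n(O2) = 123.7 / 22.7 = 5.449 mol
n/ν for C6H13OH = 0.3425/1 = 0.3425
n/ν for O2 = 5.449/9 = 0.6054
Smallest n/ν is C6H13OH → limiting reagent.
n(CO2) = (6/1) × 0.3425 = 2.055 mol
mass = 2.055 × 44.01 = 90.44 g

90.4 g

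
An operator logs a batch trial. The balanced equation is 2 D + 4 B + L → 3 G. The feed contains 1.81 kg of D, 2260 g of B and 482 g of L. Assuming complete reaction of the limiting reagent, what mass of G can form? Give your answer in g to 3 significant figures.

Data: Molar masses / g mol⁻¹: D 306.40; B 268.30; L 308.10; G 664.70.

3120 g

n(D) = 1.810×1000 / 306.40 = 5.907 mol
n(B) = 2260 / 268.30 = 8.423 mol
n(L) = 482.0 / 308.10 = 1.564 mol
n/ν → D: 2.954, B: 2.106, L: 1.564; L is limiting.
n(G) = (3/1) × 1.564 = 4.692 mol
mass = 4.692 × 664.70 = 3119 g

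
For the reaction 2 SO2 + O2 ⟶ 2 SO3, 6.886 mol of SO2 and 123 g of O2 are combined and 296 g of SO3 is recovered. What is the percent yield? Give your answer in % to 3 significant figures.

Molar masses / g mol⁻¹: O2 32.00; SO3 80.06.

53.7 %

n(SO2) = 6.886 mol
n(O2) = 123.0 / 32.00 = 3.844 mol
n/ν for SO2 = 6.886/2 = 3.443
n/ν for O2 = 3.844/1 = 3.844
Smallest n/ν is SO2 → limiting reagent.
theoretical n(SO3) = (2/2) × 6.886 = 6.886 mol → 551.3 g
% yield = 296 / 551.3 × 100 = 53.69 %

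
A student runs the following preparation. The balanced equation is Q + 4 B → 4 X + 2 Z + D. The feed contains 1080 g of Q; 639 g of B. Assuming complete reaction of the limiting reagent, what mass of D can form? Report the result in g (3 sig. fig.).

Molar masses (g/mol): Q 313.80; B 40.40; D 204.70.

n(Q) = 1080 / 313.80 = 3.442 mol
n(B) = 639.0 / 40.40 = 15.82 mol
n/ν for Q = 3.442/1 = 3.442
n/ν for B = 15.82/4 = 3.955
Smallest n/ν is Q → limiting reagent.
n(D) = (1/1) × 3.442 = 3.442 mol
mass = 3.442 × 204.70 = 704.6 g

705 g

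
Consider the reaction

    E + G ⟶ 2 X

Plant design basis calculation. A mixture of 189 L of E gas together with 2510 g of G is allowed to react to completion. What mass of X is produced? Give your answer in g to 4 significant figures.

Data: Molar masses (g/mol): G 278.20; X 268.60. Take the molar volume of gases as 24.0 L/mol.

n(E) = 189.0 / 24.0 = 7.875 mol
n(G) = 2510 / 278.20 = 9.022 mol
n/ν → E: 7.875, G: 9.022; E is limiting.
n(X) = (2/1) × 7.875 = 15.75 mol
mass = 15.75 × 268.60 = 4230 g

4230 g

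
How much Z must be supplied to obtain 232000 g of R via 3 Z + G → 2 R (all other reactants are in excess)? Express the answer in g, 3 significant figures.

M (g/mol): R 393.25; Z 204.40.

n(R) = 232000 / 393.25 = 590.0 mol
n(Z) = (3/2) × 590.0 = 885.0 mol
mass = 885.0 × 204.40 = 180900 g

181000 g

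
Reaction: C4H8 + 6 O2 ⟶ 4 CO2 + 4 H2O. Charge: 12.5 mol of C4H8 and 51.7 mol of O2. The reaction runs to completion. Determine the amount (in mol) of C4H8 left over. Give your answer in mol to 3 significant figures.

3.88 mol

n(C4H8) = 12.50 mol
n(O2) = 51.70 mol
n/ν for C4H8 = 12.50/1 = 12.50
n/ν for O2 = 51.70/6 = 8.617
Smallest n/ν is O2 → limiting reagent.
C4H8 consumed = (1/6) × 51.70 = 8.617 mol
C4H8 remaining = 12.50 − 8.617 = 3.883 mol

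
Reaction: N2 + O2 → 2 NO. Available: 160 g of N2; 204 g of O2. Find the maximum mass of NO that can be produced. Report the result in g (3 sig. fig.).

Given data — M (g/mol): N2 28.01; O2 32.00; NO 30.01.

n(N2) = 160.0 / 28.01 = 5.712 mol
n(O2) = 204.0 / 32.00 = 6.375 mol
n/ν for N2 = 5.712/1 = 5.712
n/ν for O2 = 6.375/1 = 6.375
Smallest n/ν is N2 → limiting reagent.
n(NO) = (2/1) × 5.712 = 11.42 mol
mass = 11.42 × 30.01 = 342.7 g

343 g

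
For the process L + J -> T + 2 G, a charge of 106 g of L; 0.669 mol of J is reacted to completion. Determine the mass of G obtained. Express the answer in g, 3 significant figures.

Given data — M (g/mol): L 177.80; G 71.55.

n(L) = 106.0 / 177.80 = 0.5962 mol
n(J) = 0.6690 mol
n/ν → L: 0.5962, J: 0.6690; L is limiting.
n(G) = (2/1) × 0.5962 = 1.192 mol
mass = 1.192 × 71.55 = 85.29 g

85.3 g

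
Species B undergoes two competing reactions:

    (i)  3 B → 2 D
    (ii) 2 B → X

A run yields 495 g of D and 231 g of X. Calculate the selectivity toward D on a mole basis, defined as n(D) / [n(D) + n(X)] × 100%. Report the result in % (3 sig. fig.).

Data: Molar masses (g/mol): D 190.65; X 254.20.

n(D) = 495 / 190.65 = 2.596 mol
n(X) = 231 / 254.20 = 0.9087 mol
selectivity = 2.596/(2.596+0.9087) × 100 = 74.07 %

74.1 %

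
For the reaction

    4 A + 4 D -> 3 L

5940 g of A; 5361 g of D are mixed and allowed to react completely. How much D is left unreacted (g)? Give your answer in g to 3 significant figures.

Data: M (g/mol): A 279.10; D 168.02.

1790 g

n(A) = 5940 / 279.10 = 21.28 mol
n(D) = 5361 / 168.02 = 31.91 mol
n/ν for A = 21.28/4 = 5.320
n/ν for D = 31.91/4 = 7.978
Smallest n/ν is A → limiting reagent.
D consumed = (4/4) × 21.28 = 21.28 mol
D remaining = 31.91 − 21.28 = 10.63 mol
mass = 10.63 × 168.02 = 1786 g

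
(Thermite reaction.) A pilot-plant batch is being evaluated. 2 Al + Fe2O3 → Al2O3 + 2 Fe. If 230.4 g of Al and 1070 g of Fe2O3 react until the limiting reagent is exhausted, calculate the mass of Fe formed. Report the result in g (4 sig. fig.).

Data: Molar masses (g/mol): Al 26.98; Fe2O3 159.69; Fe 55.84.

n(Al) = 230.4 / 26.98 = 8.540 mol
n(Fe2O3) = 1070 / 159.69 = 6.700 mol
n/ν for Al = 8.540/2 = 4.270
n/ν for Fe2O3 = 6.700/1 = 6.700
Smallest n/ν is Al → limiting reagent.
n(Fe) = (2/2) × 8.540 = 8.540 mol
mass = 8.540 × 55.84 = 476.9 g

476.9 g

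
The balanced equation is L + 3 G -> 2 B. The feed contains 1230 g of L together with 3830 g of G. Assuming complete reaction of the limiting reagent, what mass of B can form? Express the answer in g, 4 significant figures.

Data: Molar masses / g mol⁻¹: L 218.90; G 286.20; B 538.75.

4806 g

n(L) = 1230 / 218.90 = 5.619 mol
n(G) = 3830 / 286.20 = 13.38 mol
n/ν for L = 5.619/1 = 5.619
n/ν for G = 13.38/3 = 4.460
Smallest n/ν is G → limiting reagent.
n(B) = (2/3) × 13.38 = 8.920 mol
mass = 8.920 × 538.75 = 4806 g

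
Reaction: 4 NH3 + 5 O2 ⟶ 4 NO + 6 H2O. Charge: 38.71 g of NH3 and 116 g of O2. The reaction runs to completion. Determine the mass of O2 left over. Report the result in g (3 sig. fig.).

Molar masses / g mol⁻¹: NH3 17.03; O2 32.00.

25.1 g

n(NH3) = 38.71 / 17.03 = 2.273 mol
n(O2) = 116.0 / 32.00 = 3.625 mol
n/ν → NH3: 0.5683, O2: 0.7250; NH3 is limiting.
O2 consumed = (5/4) × 2.273 = 2.841 mol
O2 remaining = 3.625 − 2.841 = 0.7840 mol
mass = 0.7840 × 32.00 = 25.09 g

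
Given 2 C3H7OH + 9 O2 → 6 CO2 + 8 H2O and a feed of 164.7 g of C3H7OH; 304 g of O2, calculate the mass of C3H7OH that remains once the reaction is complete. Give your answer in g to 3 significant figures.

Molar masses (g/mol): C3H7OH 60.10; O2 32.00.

37.8 g

n(C3H7OH) = 164.7 / 60.10 = 2.740 mol
n(O2) = 304.0 / 32.00 = 9.500 mol
n/ν for C3H7OH = 2.740/2 = 1.370
n/ν for O2 = 9.500/9 = 1.056
Smallest n/ν is O2 → limiting reagent.
C3H7OH consumed = (2/9) × 9.500 = 2.111 mol
C3H7OH remaining = 2.740 − 2.111 = 0.6290 mol
mass = 0.6290 × 60.10 = 37.80 g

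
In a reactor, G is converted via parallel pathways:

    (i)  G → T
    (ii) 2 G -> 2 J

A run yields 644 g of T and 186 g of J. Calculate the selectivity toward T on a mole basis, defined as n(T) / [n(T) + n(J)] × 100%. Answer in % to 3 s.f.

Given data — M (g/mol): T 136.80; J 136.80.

n(T) = 644 / 136.80 = 4.708 mol
n(J) = 186 / 136.80 = 1.360 mol
selectivity = 4.708/(4.708+1.360) × 100 = 77.59 %

77.6 %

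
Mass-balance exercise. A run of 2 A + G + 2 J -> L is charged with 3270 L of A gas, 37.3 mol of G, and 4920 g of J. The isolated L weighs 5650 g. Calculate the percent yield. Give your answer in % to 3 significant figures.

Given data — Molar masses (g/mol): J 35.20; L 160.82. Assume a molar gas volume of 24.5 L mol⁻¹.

94.2 %

n(A) = 3270 / 24.5 = 133.5 mol
n(G) = 37.30 mol
n(J) = 4920 / 35.20 = 139.8 mol
n/ν for A = 133.5/2 = 66.75
n/ν for G = 37.30/1 = 37.30
n/ν for J = 139.8/2 = 69.90
Smallest n/ν is G → limiting reagent.
theoretical n(L) = (1/1) × 37.30 = 37.30 mol → 5999 g
% yield = 5650 / 5999 × 100 = 94.18 %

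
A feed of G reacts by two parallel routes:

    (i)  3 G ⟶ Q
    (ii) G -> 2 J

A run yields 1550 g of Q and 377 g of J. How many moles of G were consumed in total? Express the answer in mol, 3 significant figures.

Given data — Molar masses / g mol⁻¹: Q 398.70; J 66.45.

14.5 mol

n(Q) = 1550 / 398.70 = 3.888 mol
n(J) = 377 / 66.45 = 5.673 mol
n(G) via (i) = (3/1)×3.888 = 11.66 mol
n(G) via (ii) = (1/2)×5.673 = 2.837 mol
total n(G) = 11.66 + 2.837 = 14.50 mol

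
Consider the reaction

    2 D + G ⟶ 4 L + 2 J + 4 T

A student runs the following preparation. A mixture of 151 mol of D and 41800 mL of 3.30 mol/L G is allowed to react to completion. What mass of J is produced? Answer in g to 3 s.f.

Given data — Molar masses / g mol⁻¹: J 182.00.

n(D) = 151.0 mol
n(G) = 3.30 × 41800/1000 = 137.9 mol
n/ν for D = 151.0/2 = 75.50
n/ν for G = 137.9/1 = 137.9
Smallest n/ν is D → limiting reagent.
n(J) = (2/2) × 151.0 = 151.0 mol
mass = 151.0 × 182.00 = 27480 g

27500 g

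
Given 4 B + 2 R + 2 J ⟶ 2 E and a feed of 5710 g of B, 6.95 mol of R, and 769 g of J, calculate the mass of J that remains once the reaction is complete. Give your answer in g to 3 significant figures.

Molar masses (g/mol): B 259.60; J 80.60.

n(B) = 5710 / 259.60 = 22.00 mol
n(R) = 6.950 mol
n(J) = 769.0 / 80.60 = 9.541 mol
n/ν for B = 22.00/4 = 5.500
n/ν for R = 6.950/2 = 3.475
n/ν for J = 9.541/2 = 4.771
Smallest n/ν is R → limiting reagent.
J consumed = (2/2) × 6.950 = 6.950 mol
J remaining = 9.541 − 6.950 = 2.591 mol
mass = 2.591 × 80.60 = 208.8 g

209 g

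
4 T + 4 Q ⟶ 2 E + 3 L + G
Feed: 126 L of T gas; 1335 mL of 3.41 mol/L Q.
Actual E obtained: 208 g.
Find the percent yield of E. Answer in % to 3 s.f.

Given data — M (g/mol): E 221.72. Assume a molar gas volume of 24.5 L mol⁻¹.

41.2 %

n(T) = 126.0 / 24.5 = 5.143 mol
n(Q) = 3.41 × 1335/1000 = 4.552 mol
n/ν → T: 1.286, Q: 1.138; Q is limiting.
theoretical n(E) = (2/4) × 4.552 = 2.276 mol → 504.6 g
% yield = 208 / 504.6 × 100 = 41.22 %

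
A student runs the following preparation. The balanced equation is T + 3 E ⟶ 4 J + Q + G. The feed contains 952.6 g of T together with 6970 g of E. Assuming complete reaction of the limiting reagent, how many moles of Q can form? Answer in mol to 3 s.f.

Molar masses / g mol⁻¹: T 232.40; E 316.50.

n(T) = 952.6 / 232.40 = 4.099 mol
n(E) = 6970 / 316.50 = 22.02 mol
n/ν for T = 4.099/1 = 4.099
n/ν for E = 22.02/3 = 7.340
Smallest n/ν is T → limiting reagent.
n(Q) = (1/1) × 4.099 = 4.099 mol

4.10 mol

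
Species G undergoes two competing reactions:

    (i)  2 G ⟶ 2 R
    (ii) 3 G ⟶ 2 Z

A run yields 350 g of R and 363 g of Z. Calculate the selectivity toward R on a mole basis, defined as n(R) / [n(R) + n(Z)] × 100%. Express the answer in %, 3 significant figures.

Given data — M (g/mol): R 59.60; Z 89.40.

59.1 %

n(R) = 350 / 59.60 = 5.872 mol
n(Z) = 363 / 89.40 = 4.060 mol
selectivity = 5.872/(5.872+4.060) × 100 = 59.12 %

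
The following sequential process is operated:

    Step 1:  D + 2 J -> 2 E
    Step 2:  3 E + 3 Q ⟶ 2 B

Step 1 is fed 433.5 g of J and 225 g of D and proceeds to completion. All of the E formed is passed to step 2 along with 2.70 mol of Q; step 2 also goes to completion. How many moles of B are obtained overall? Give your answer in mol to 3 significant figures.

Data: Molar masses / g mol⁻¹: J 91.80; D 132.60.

Step 1:
n(J) = 433.5 / 91.80 = 4.722 mol
n(D) = 225.0 / 132.60 = 1.697 mol
n/ν → J: 2.361, D: 1.697; D is limiting.
n(E) produced = (2/1) × 1.697 = 3.394 mol
Step 2:
n(E) available = 3.394 mol
n(Q) = 2.700 mol
n/ν → E: 1.131, Q: 0.9000; Q is limiting.
n(B) = (2/3) × 2.700 = 1.800 mol

1.80 mol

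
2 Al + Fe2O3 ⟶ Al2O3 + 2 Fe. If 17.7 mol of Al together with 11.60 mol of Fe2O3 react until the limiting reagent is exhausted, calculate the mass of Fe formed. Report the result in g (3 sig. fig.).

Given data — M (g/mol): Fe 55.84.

n(Al) = 17.70 mol
n(Fe2O3) = 11.60 mol
n/ν → Al: 8.850, Fe2O3: 11.60; Al is limiting.
n(Fe) = (2/2) × 17.70 = 17.70 mol
mass = 17.70 × 55.84 = 988.4 g

988 g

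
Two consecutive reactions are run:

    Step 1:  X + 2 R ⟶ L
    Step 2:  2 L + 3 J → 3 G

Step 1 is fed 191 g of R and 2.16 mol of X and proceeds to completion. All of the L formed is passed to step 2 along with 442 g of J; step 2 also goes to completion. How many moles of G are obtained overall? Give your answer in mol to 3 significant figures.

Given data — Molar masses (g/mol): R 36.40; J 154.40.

2.86 mol

Step 1:
n(R) = 191.0 / 36.40 = 5.247 mol
n(X) = 2.160 mol
n/ν → R: 2.624, X: 2.160; X is limiting.
n(L) produced = (1/1) × 2.160 = 2.160 mol
Step 2:
n(L) available = 2.160 mol
n(J) = 442.0 / 154.40 = 2.863 mol
n/ν → L: 1.080, J: 0.9543; J is limiting.
n(G) = (3/3) × 2.863 = 2.863 mol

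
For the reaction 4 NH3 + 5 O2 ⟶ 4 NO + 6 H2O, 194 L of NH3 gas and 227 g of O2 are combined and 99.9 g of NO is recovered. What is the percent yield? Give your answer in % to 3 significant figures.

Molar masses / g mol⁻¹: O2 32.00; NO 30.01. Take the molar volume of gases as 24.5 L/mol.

58.7 %

n(NH3) = 194.0 / 24.5 = 7.918 mol
n(O2) = 227.0 / 32.00 = 7.094 mol
n/ν for NH3 = 7.918/4 = 1.980
n/ν for O2 = 7.094/5 = 1.419
Smallest n/ν is O2 → limiting reagent.
theoretical n(NO) = (4/5) × 7.094 = 5.675 mol → 170.3 g
% yield = 99.9 / 170.3 × 100 = 58.66 %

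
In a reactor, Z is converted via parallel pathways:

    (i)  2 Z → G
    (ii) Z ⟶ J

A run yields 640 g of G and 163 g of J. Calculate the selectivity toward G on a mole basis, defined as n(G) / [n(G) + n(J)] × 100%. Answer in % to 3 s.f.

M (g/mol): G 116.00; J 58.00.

n(G) = 640 / 116.00 = 5.517 mol
n(J) = 163 / 58.00 = 2.810 mol
selectivity = 5.517/(5.517+2.810) × 100 = 66.25 %

66.3 %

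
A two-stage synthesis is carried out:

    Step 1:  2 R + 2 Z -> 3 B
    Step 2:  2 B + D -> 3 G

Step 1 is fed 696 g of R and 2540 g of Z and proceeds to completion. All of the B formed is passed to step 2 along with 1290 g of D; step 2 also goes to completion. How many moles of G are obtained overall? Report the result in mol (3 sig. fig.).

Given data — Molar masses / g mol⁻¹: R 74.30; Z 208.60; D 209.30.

18.5 mol

Step 1:
n(R) = 696.0 / 74.30 = 9.367 mol
n(Z) = 2540 / 208.60 = 12.18 mol
n/ν → R: 4.684, Z: 6.090; R is limiting.
n(B) produced = (3/2) × 9.367 = 14.05 mol
Step 2:
n(B) available = 14.05 mol
n(D) = 1290 / 209.30 = 6.163 mol
n/ν → B: 7.025, D: 6.163; D is limiting.
n(G) = (3/1) × 6.163 = 18.49 mol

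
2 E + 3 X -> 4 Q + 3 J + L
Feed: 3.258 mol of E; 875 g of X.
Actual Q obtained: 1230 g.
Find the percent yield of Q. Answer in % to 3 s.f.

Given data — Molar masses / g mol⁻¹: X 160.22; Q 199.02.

n(E) = 3.258 mol
n(X) = 875.0 / 160.22 = 5.461 mol
n/ν for E = 3.258/2 = 1.629
n/ν for X = 5.461/3 = 1.820
Smallest n/ν is E → limiting reagent.
theoretical n(Q) = (4/2) × 3.258 = 6.516 mol → 1297 g
% yield = 1230 / 1297 × 100 = 94.83 %

94.8 %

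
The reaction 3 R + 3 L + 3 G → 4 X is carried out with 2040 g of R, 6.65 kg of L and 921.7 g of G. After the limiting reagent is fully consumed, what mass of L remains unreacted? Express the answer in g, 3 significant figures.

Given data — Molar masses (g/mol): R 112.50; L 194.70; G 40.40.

3120 g

n(R) = 2040 / 112.50 = 18.13 mol
n(L) = 6.650×1000 / 194.70 = 34.16 mol
n(G) = 921.7 / 40.40 = 22.81 mol
n/ν for R = 18.13/3 = 6.043
n/ν for L = 34.16/3 = 11.39
n/ν for G = 22.81/3 = 7.603
Smallest n/ν is R → limiting reagent.
L consumed = (3/3) × 18.13 = 18.13 mol
L remaining = 34.16 − 18.13 = 16.03 mol
mass = 16.03 × 194.70 = 3121 g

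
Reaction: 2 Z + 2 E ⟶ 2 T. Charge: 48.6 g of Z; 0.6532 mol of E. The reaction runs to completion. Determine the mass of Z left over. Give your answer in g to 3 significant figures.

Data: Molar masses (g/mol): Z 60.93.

8.80 g

n(Z) = 48.60 / 60.93 = 0.7976 mol
n(E) = 0.6532 mol
n/ν for Z = 0.7976/2 = 0.3988
n/ν for E = 0.6532/2 = 0.3266
Smallest n/ν is E → limiting reagent.
Z consumed = (2/2) × 0.6532 = 0.6532 mol
Z remaining = 0.7976 − 0.6532 = 0.1444 mol
mass = 0.1444 × 60.93 = 8.798 g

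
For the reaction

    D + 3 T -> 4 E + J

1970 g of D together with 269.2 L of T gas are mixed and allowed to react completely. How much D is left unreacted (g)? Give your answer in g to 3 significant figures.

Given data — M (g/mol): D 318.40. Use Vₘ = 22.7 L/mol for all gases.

n(D) = 1970 / 318.40 = 6.187 mol
n(T) = 269.2 / 22.7 = 11.86 mol
n/ν for D = 6.187/1 = 6.187
n/ν for T = 11.86/3 = 3.953
Smallest n/ν is T → limiting reagent.
D consumed = (1/3) × 11.86 = 3.953 mol
D remaining = 6.187 − 3.953 = 2.234 mol
mass = 2.234 × 318.40 = 711.3 g

711 g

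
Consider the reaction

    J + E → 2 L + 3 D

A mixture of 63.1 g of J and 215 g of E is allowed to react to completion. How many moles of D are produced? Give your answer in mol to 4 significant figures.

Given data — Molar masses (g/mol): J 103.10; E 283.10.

1.836 mol

n(J) = 63.10 / 103.10 = 0.6120 mol
n(E) = 215.0 / 283.10 = 0.7594 mol
n/ν for J = 0.6120/1 = 0.6120
n/ν for E = 0.7594/1 = 0.7594
Smallest n/ν is J → limiting reagent.
n(D) = (3/1) × 0.6120 = 1.836 mol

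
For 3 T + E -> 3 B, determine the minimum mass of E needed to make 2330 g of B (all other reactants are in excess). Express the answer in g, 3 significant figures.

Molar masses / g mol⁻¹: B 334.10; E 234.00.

n(B) = 2330 / 334.10 = 6.974 mol
n(E) = (1/3) × 6.974 = 2.325 mol
mass = 2.325 × 234.00 = 544.1 g

544 g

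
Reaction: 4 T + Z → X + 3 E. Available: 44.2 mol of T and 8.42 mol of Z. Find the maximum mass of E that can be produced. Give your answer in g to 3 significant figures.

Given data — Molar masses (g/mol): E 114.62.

n(T) = 44.20 mol
n(Z) = 8.420 mol
n/ν for T = 44.20/4 = 11.05
n/ν for Z = 8.420/1 = 8.420
Smallest n/ν is Z → limiting reagent.
n(E) = (3/1) × 8.420 = 25.26 mol
mass = 25.26 × 114.62 = 2895 g

2900 g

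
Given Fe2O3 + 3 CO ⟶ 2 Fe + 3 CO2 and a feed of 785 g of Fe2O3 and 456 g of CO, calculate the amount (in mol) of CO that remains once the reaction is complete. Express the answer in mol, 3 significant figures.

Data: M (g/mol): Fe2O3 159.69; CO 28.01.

n(Fe2O3) = 785.0 / 159.69 = 4.916 mol
n(CO) = 456.0 / 28.01 = 16.28 mol
n/ν for Fe2O3 = 4.916/1 = 4.916
n/ν for CO = 16.28/3 = 5.427
Smallest n/ν is Fe2O3 → limiting reagent.
CO consumed = (3/1) × 4.916 = 14.75 mol
CO remaining = 16.28 − 14.75 = 1.530 mol

1.53 mol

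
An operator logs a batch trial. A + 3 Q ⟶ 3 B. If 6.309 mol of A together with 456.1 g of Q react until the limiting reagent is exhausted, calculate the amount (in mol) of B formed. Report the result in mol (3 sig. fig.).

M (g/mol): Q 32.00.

14.3 mol

n(A) = 6.309 mol
n(Q) = 456.1 / 32.00 = 14.25 mol
n/ν for A = 6.309/1 = 6.309
n/ν for Q = 14.25/3 = 4.750
Smallest n/ν is Q → limiting reagent.
n(B) = (3/3) × 14.25 = 14.25 mol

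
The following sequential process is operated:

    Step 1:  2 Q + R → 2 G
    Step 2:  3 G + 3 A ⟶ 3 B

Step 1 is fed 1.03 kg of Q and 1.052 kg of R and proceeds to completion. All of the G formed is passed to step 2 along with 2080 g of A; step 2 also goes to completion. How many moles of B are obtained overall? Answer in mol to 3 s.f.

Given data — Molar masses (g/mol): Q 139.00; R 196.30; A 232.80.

Step 1:
n(Q) = 1.030×1000 / 139.00 = 7.410 mol
n(R) = 1.052×1000 / 196.30 = 5.359 mol
n/ν for Q = 7.410/2 = 3.705
n/ν for R = 5.359/1 = 5.359
Smallest n/ν is Q → limiting reagent.
n(G) produced = (2/2) × 7.410 = 7.410 mol
Step 2:
n(G) available = 7.410 mol
n(A) = 2080 / 232.80 = 8.935 mol
n/ν for G = 7.410/3 = 2.470
n/ν for A = 8.935/3 = 2.978
Smallest n/ν is G → limiting reagent.
n(B) = (3/3) × 7.410 = 7.410 mol

7.41 mol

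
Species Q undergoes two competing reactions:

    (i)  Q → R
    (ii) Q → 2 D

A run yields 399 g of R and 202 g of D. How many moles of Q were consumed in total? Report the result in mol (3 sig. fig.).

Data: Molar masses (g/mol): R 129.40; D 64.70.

4.64 mol

n(R) = 399 / 129.40 = 3.083 mol
n(D) = 202 / 64.70 = 3.122 mol
n(Q) via (i) = (1/1)×3.083 = 3.083 mol
n(Q) via (ii) = (1/2)×3.122 = 1.561 mol
total n(Q) = 3.083 + 1.561 = 4.644 mol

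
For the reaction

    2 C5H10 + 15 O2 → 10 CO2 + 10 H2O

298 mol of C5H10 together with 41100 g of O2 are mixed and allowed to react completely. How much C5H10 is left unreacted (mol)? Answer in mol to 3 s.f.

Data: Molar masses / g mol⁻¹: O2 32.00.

127 mol

n(C5H10) = 298.0 mol
n(O2) = 41100 / 32.00 = 1284 mol
n/ν for C5H10 = 298.0/2 = 149.0
n/ν for O2 = 1284/15 = 85.60
Smallest n/ν is O2 → limiting reagent.
C5H10 consumed = (2/15) × 1284 = 171.2 mol
C5H10 remaining = 298.0 − 171.2 = 126.8 mol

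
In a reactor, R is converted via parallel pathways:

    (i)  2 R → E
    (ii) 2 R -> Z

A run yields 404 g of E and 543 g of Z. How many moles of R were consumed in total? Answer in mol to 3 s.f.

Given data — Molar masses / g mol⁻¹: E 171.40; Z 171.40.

n(E) = 404 / 171.40 = 2.357 mol
n(Z) = 543 / 171.40 = 3.168 mol
n(R) via (i) = (2/1)×2.357 = 4.714 mol
n(R) via (ii) = (2/1)×3.168 = 6.336 mol
total n(R) = 4.714 + 6.336 = 11.05 mol

11.1 mol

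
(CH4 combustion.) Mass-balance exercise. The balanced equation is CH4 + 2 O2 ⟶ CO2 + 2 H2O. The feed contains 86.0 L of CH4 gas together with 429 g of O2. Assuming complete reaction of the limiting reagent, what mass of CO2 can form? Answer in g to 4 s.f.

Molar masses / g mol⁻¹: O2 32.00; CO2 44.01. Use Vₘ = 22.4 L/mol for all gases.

169.0 g

n(CH4) = 86.00 / 22.4 = 3.839 mol
n(O2) = 429.0 / 32.00 = 13.41 mol
n/ν for CH4 = 3.839/1 = 3.839
n/ν for O2 = 13.41/2 = 6.705
Smallest n/ν is CH4 → limiting reagent.
n(CO2) = (1/1) × 3.839 = 3.839 mol
mass = 3.839 × 44.01 = 169.0 g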